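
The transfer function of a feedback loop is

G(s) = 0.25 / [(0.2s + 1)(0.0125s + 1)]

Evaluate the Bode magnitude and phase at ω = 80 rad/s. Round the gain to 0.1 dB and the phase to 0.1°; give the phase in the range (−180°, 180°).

At ω = 80 rad/s:
pole (1 + j80·0.2) = 1 + j16 → |·| ≈ 16.031, ∠ ≈ 86.42°
pole (1 + j80·0.0125) = 1 + j1 → |·| ≈ 1.4142, ∠ ≈ 45.00°
|G| = 0.25 · 1 / (16.031 · 1.4142) ≈ 0.011027
Gain = 20 log₁₀(0.011027) ≈ -39.15 dB
∠G = (0°) − (86.42° + 45.00°) = -131.42°

-39.2 dB, -131.4°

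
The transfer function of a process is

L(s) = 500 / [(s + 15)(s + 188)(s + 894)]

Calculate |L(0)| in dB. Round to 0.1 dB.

L(0) = 500 / (15·188·894) ≈ 0.00019833
20 log₁₀(0.00019833) ≈ -74.05 dB

-74.1 dB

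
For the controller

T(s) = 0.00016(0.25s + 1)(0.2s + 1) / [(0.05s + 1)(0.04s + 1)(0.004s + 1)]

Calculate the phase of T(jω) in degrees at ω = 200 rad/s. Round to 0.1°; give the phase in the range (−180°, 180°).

-28.4°

At ω = 200 rad/s:
zero (1 + j200·0.25) = 1 + j50 → |·| ≈ 50.01, ∠ ≈ 88.85°
zero (1 + j200·0.2) = 1 + j40 → |·| ≈ 40.012, ∠ ≈ 88.57°
pole (1 + j200·0.05) = 1 + j10 → |·| ≈ 10.05, ∠ ≈ 84.29°
pole (1 + j200·0.04) = 1 + j8 → |·| ≈ 8.0623, ∠ ≈ 82.87°
pole (1 + j200·0.004) = 1 + j0.8 → |·| ≈ 1.2806, ∠ ≈ 38.66°
∠T = (88.85° + 88.57°) − (84.29° + 82.87° + 38.66°) = -28.40°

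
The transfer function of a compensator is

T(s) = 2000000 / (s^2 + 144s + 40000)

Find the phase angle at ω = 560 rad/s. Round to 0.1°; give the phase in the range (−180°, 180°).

-163.6°

At s = jω = j560:
quadratic: (j560)² + 144·j560 + 40000 = -273600 + j80640 → |·| ≈ 2.8524e+05, ∠ ≈ 163.58°
∠T = 0.00° − 163.58° = -163.58°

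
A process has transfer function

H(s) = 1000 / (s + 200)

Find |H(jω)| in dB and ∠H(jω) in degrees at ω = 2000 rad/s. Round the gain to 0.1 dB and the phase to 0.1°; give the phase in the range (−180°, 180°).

-6.1 dB, -84.3°

At s = jω = j2000:
pole (s+200): 200 + j2000 → |·| = √(200²+2000²) = √4040000 ≈ 2010, ∠ = arctan(2000/200) ≈ 84.29°
|H| = 1000 / 2010 ≈ 0.49751
Gain = 20 log₁₀(0.49751) ≈ -6.06 dB
∠H = 0.00° − 84.29° = -84.29°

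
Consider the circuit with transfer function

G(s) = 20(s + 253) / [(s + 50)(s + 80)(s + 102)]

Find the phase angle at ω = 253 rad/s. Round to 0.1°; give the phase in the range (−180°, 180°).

At s = jω = j253:
zero (s+253): 253 + j253 → |·| = √(253²+253²) = √128018 ≈ 357.8, ∠ = arctan(253/253) ≈ 45.00°
pole (s+50): 50 + j253 → |·| = √(50²+253²) = √66509 ≈ 257.89, ∠ = arctan(253/50) ≈ 78.82°
pole (s+80): 80 + j253 → |·| = √(80²+253²) = √70409 ≈ 265.35, ∠ = arctan(253/80) ≈ 72.45°
pole (s+102): 102 + j253 → |·| = √(102²+253²) = √74413 ≈ 272.79, ∠ = arctan(253/102) ≈ 68.04°
∠G = 45.00° − 219.31° = -174.31°

-174.3°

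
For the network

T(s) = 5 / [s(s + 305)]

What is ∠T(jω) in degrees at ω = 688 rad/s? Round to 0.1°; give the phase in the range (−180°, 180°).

-156.1°

At s = jω = j688:
pole (s+305): 305 + j688 → |·| = √(305²+688²) = √566369 ≈ 752.57, ∠ = arctan(688/305) ≈ 66.09°
pole at origin: |s| = 688, ∠ = 90.00° (in denominator)
∠T = 0.00° − 156.09° = -156.09°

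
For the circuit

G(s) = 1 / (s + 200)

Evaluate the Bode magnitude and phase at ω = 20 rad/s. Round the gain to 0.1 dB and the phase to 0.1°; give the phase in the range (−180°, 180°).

At s = jω = j20:
pole (s+200): 200 + j20 → |·| = √(200²+20²) = √40400 ≈ 201, ∠ = arctan(20/200) ≈ 5.71°
|G| = 1 / 201 ≈ 0.0049751
Gain = 20 log₁₀(0.0049751) ≈ -46.06 dB
∠G = 0.00° − 5.71° = -5.71°

-46.1 dB, -5.7°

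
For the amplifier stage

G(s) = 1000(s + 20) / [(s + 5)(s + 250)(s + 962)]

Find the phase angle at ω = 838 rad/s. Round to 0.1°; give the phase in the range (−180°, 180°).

At s = jω = j838:
zero (s+20): 20 + j838 → |·| = √(20²+838²) = √702644 ≈ 838.24, ∠ = arctan(838/20) ≈ 88.63°
pole (s+5): 5 + j838 → |·| = √(5²+838²) = √702269 ≈ 838.01, ∠ = arctan(838/5) ≈ 89.66°
pole (s+250): 250 + j838 → |·| = √(250²+838²) = √764744 ≈ 874.5, ∠ = arctan(838/250) ≈ 73.39°
pole (s+962): 962 + j838 → |·| = √(962²+838²) = √1627688 ≈ 1275.8, ∠ = arctan(838/962) ≈ 41.06°
∠G = 88.63° − 204.11° = -115.48°

-115.5°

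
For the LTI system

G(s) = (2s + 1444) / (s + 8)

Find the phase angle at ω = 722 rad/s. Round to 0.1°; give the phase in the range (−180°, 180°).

-44.4°

Substitute s = j722:
Numerator: 2(j722) + 1444 = 1444 + j1444
Denominator: (j722) + 8 = 8 + j722
|N| = √(1444² + 1444²) ≈ 2042.1, ∠N ≈ 45.00°
|D| = √(8² + 722²) ≈ 722.04, ∠D ≈ 89.37°
∠G = 45.00° − 89.37° = -44.37°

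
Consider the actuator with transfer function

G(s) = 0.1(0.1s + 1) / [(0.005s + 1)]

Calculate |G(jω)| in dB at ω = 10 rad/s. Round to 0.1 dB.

-17.0 dB

At ω = 10 rad/s:
zero (1 + j10·0.1) = 1 + j1 → |·| ≈ 1.4142, ∠ ≈ 45.00°
pole (1 + j10·0.005) = 1 + j0.05 → |·| ≈ 1.0012, ∠ ≈ 2.86°
|G| = 0.1 · 1.4142 / (1.0012) ≈ 0.14125
Gain = 20 log₁₀(0.14125) ≈ -17.00 dB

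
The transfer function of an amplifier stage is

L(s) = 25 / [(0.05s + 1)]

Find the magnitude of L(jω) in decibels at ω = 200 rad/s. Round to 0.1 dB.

At ω = 200 rad/s:
pole (1 + j200·0.05) = 1 + j10 → |·| ≈ 10.05, ∠ ≈ 84.29°
|L| = 25 · 1 / (10.05) ≈ 2.4876
Gain = 20 log₁₀(2.4876) ≈ 7.92 dB

7.9 dB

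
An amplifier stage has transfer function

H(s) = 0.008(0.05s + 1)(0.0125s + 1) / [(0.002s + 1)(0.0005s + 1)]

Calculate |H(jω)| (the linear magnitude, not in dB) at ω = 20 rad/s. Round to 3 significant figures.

At ω = 20 rad/s:
zero (1 + j20·0.05) = 1 + j1 → |·| ≈ 1.4142, ∠ ≈ 45.00°
zero (1 + j20·0.0125) = 1 + j0.25 → |·| ≈ 1.0308, ∠ ≈ 14.04°
pole (1 + j20·0.002) = 1 + j0.04 → |·| ≈ 1.0008, ∠ ≈ 2.29°
pole (1 + j20·0.0005) = 1 + j0.01 → |·| ≈ 1, ∠ ≈ 0.57°
|H| = 0.008 · 1.4142 · 1.0308 / (1.0008 · 1) ≈ 0.011653

0.0117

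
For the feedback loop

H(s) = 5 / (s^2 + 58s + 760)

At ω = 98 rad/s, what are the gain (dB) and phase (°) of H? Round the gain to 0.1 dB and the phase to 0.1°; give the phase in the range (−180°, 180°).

Substitute s = j98:
Numerator: 5 = 5 + j0
Denominator: (j98)^2 + 58(j98) + 760 = -8844 + j5684
|N| = √(5² + 0²) ≈ 5, ∠N ≈ 0.00°
|D| = √(8844² + 5684²) ≈ 10513, ∠D ≈ 147.27°
|H| = 5 / 10513 ≈ 0.0004756
Gain = 20 log₁₀(0.0004756) ≈ -66.46 dB
∠H = 0.00° − 147.27° = -147.27°

-66.5 dB, -147.3°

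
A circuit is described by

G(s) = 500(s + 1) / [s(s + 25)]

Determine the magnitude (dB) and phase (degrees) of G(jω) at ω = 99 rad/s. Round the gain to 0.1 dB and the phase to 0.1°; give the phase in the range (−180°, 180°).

13.8 dB, -76.4°

At s = jω = j99:
zero (s+1): 1 + j99 → |·| = √(1²+99²) = √9802 ≈ 99.005, ∠ = arctan(99/1) ≈ 89.42°
pole (s+25): 25 + j99 → |·| = √(25²+99²) = √10426 ≈ 102.11, ∠ = arctan(99/25) ≈ 75.83°
pole at origin: |s| = 99, ∠ = 90.00° (in denominator)
|G| = 500 · 99.005 / 10109 ≈ 4.8969
Gain = 20 log₁₀(4.8969) ≈ 13.80 dB
∠G = 89.42° − 165.83° = -76.41°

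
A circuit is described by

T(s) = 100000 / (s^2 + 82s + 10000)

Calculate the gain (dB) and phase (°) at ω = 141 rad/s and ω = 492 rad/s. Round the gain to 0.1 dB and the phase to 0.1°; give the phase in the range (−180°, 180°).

ω = 141: 16.4 dB, -130.5°; ω = 492: -7.4 dB, -170.1°

At s = jω = j141:
quadratic: (j141)² + 82·j141 + 10000 = -9881 + j11562 → |·| ≈ 15209, ∠ ≈ 130.52°
|T| = 100000 / 15209 ≈ 6.5751
Gain = 20 log₁₀(6.5751) ≈ 16.36 dB
∠T = 0.00° − 130.52° = -130.52°

At s = jω = j492:
quadratic: (j492)² + 82·j492 + 10000 = -232064 + j40344 → |·| ≈ 2.3554e+05, ∠ ≈ 170.14°
|T| = 100000 / 2.3554e+05 ≈ 0.42456
Gain = 20 log₁₀(0.42456) ≈ -7.44 dB
∠T = 0.00° − 170.14° = -170.14°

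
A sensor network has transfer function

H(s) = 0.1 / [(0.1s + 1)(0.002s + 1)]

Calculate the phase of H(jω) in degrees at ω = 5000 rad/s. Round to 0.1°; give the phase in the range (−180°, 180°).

At ω = 5000 rad/s:
pole (1 + j5000·0.1) = 1 + j500 → |·| ≈ 500, ∠ ≈ 89.89°
pole (1 + j5000·0.002) = 1 + j10 → |·| ≈ 10.05, ∠ ≈ 84.29°
∠H = (0°) − (89.89° + 84.29°) = -174.18°

-174.2°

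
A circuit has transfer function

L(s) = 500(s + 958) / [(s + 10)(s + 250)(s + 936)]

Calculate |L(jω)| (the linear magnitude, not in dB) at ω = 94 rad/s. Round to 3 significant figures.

At s = jω = j94:
zero (s+958): 958 + j94 → |·| = √(958²+94²) = √926600 ≈ 962.6, ∠ = arctan(94/958) ≈ 5.60°
pole (s+10): 10 + j94 → |·| = √(10²+94²) = √8936 ≈ 94.53, ∠ = arctan(94/10) ≈ 83.93°
pole (s+250): 250 + j94 → |·| = √(250²+94²) = √71336 ≈ 267.09, ∠ = arctan(94/250) ≈ 20.61°
pole (s+936): 936 + j94 → |·| = √(936²+94²) = √884932 ≈ 940.71, ∠ = arctan(94/936) ≈ 5.73°
|L| = 500 · 962.6 / 2.3751e+07 ≈ 0.020264

0.0203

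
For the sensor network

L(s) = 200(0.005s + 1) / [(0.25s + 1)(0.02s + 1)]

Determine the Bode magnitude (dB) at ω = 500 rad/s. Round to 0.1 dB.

At ω = 500 rad/s:
zero (1 + j500·0.005) = 1 + j2.5 → |·| ≈ 2.6926, ∠ ≈ 68.20°
pole (1 + j500·0.25) = 1 + j125 → |·| ≈ 125, ∠ ≈ 89.54°
pole (1 + j500·0.02) = 1 + j10 → |·| ≈ 10.05, ∠ ≈ 84.29°
|L| = 200 · 2.6926 / (125 · 10.05) ≈ 0.42867
Gain = 20 log₁₀(0.42867) ≈ -7.36 dB

-7.4 dB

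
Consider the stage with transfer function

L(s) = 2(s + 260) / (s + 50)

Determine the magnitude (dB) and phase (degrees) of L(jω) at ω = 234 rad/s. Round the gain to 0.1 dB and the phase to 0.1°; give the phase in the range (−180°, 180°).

9.3 dB, -36.0°

At s = jω = j234:
zero (s+260): 260 + j234 → |·| = √(260²+234²) = √122356 ≈ 349.79, ∠ = arctan(234/260) ≈ 41.99°
pole (s+50): 50 + j234 → |·| = √(50²+234²) = √57256 ≈ 239.28, ∠ = arctan(234/50) ≈ 77.94°
|L| = 2 · 349.79 / 239.28 ≈ 2.9237
Gain = 20 log₁₀(2.9237) ≈ 9.32 dB
∠L = 41.99° − 77.94° = -35.95°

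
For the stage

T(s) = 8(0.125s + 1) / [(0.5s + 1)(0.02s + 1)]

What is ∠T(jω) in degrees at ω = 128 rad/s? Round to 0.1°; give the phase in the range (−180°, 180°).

-71.3°

At ω = 128 rad/s:
zero (1 + j128·0.125) = 1 + j16 → |·| ≈ 16.031, ∠ ≈ 86.42°
pole (1 + j128·0.5) = 1 + j64 → |·| ≈ 64.008, ∠ ≈ 89.10°
pole (1 + j128·0.02) = 1 + j2.56 → |·| ≈ 2.7484, ∠ ≈ 68.66°
∠T = (86.42°) − (89.10° + 68.66°) = -71.34°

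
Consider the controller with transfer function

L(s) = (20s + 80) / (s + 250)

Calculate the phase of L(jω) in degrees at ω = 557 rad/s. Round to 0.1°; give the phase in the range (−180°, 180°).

Substitute s = j557:
Numerator: 20(j557) + 80 = 80 + j11140
Denominator: (j557) + 250 = 250 + j557
|N| = √(80² + 11140²) ≈ 11140, ∠N ≈ 89.59°
|D| = √(250² + 557²) ≈ 610.53, ∠D ≈ 65.83°
∠L = 89.59° − 65.83° = 23.76°

23.8°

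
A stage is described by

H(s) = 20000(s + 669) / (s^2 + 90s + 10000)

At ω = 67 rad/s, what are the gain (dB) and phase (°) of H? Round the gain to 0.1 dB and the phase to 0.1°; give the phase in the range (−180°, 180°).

64.3 dB, -41.9°

At s = jω = j67:
zero (s+669): 669 + j67 → |·| = √(669²+67²) = √452050 ≈ 672.35, ∠ = arctan(67/669) ≈ 5.72°
quadratic: (j67)² + 90·j67 + 10000 = 5511 + j6030 → |·| ≈ 8169, ∠ ≈ 47.57°
|H| = 20000 · 672.35 / 8169 ≈ 1646.1
Gain = 20 log₁₀(1646.1) ≈ 64.33 dB
∠H = 5.72° − 47.57° = -41.85°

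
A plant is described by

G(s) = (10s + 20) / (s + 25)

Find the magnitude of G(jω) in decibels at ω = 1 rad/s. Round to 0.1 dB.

-1.0 dB

Substitute s = j1:
Numerator: 10(j1) + 20 = 20 + j10
Denominator: (j1) + 25 = 25 + j1
|N| = √(20² + 10²) ≈ 22.361, ∠N ≈ 26.57°
|D| = √(25² + 1²) ≈ 25.02, ∠D ≈ 2.29°
|G| = 22.361 / 25.02 ≈ 0.89373
Gain = 20 log₁₀(0.89373) ≈ -0.98 dB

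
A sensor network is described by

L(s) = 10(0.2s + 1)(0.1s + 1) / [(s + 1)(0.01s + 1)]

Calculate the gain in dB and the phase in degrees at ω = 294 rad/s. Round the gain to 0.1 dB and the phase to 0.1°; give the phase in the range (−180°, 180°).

25.6 dB, 16.1°

At ω = 294 rad/s:
zero (1 + j294·0.2) = 1 + j58.8 → |·| ≈ 58.809, ∠ ≈ 89.03°
zero (1 + j294·0.1) = 1 + j29.4 → |·| ≈ 29.417, ∠ ≈ 88.05°
pole (1 + j294·1) = 1 + j294 → |·| ≈ 294, ∠ ≈ 89.81°
pole (1 + j294·0.01) = 1 + j2.94 → |·| ≈ 3.1054, ∠ ≈ 71.21°
|L| = 10 · 58.809 · 29.417 / (294 · 3.1054) ≈ 18.949
Gain = 20 log₁₀(18.949) ≈ 25.55 dB
∠L = (89.03° + 88.05°) − (89.81° + 71.21°) = 16.06°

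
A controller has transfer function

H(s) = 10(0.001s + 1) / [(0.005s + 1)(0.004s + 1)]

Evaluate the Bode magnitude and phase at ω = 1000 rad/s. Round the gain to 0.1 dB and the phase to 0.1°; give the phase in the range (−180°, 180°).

At ω = 1000 rad/s:
zero (1 + j1000·0.001) = 1 + j1 → |·| ≈ 1.4142, ∠ ≈ 45.00°
pole (1 + j1000·0.005) = 1 + j5 → |·| ≈ 5.099, ∠ ≈ 78.69°
pole (1 + j1000·0.004) = 1 + j4 → |·| ≈ 4.1231, ∠ ≈ 75.96°
|H| = 10 · 1.4142 / (5.099 · 4.1231) ≈ 0.67267
Gain = 20 log₁₀(0.67267) ≈ -3.44 dB
∠H = (45.00°) − (78.69° + 75.96°) = -109.65°

-3.4 dB, -109.7°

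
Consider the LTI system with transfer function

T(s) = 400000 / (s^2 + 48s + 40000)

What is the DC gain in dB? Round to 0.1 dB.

20.0 dB

T(0) = 400000 / 40000 = 10
20 log₁₀(10) ≈ 20.00 dB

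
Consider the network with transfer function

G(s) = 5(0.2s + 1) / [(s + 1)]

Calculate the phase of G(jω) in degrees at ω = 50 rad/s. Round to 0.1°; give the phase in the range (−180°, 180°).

At ω = 50 rad/s:
zero (1 + j50·0.2) = 1 + j10 → |·| ≈ 10.05, ∠ ≈ 84.29°
pole (1 + j50·1) = 1 + j50 → |·| ≈ 50.01, ∠ ≈ 88.85°
∠G = (84.29°) − (88.85°) = -4.56°

-4.6°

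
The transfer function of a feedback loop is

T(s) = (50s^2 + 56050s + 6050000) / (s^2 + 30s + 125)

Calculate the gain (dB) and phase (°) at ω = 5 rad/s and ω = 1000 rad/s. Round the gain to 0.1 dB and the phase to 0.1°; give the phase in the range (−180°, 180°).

Substitute s = j5:
Numerator: 50(j5)^2 + 56050(j5) + 6050000 = 6048750 + j280250
Denominator: (j5)^2 + 30(j5) + 125 = 100 + j150
|N| = √(6048750² + 280250²) ≈ 6.0552e+06, ∠N ≈ 2.65°
|D| = √(100² + 150²) ≈ 180.28, ∠D ≈ 56.31°
|T| = 6.0552e+06 / 180.28 ≈ 33588
Gain = 20 log₁₀(33588) ≈ 90.52 dB
∠T = 2.65° − 56.31° = -53.66°

Substitute s = j1000:
Numerator: 50(j1000)^2 + 56050(j1000) + 6050000 = -43950000 + j56050000
Denominator: (j1000)^2 + 30(j1000) + 125 = -999875 + j30000
|N| = √(43950000² + 56050000²) ≈ 7.1226e+07, ∠N ≈ 128.10°
|D| = √(999875² + 30000²) ≈ 1.0003e+06, ∠D ≈ 178.28°
|T| = 7.1226e+07 / 1.0003e+06 ≈ 71.205
Gain = 20 log₁₀(71.205) ≈ 37.05 dB
∠T = 128.10° − 178.28° = -50.18°

ω = 5: 90.5 dB, -53.7°; ω = 1000: 37.1 dB, -50.2°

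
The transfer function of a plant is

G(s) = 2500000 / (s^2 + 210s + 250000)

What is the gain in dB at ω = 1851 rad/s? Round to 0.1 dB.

At s = jω = j1851:
quadratic: (j1851)² + 210·j1851 + 250000 = -3176201 + j388710 → |·| ≈ 3.1999e+06, ∠ ≈ 173.02°
|G| = 2500000 / 3.1999e+06 ≈ 0.78127
Gain = 20 log₁₀(0.78127) ≈ -2.14 dB

-2.1 dB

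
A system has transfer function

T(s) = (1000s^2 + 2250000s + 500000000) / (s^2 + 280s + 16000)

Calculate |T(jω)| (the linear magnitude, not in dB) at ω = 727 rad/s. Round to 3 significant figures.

2.97e+03

Substitute s = j727:
Numerator: 1000(j727)^2 + 2250000(j727) + 500000000 = -28529000 + j1635750000
Denominator: (j727)^2 + 280(j727) + 16000 = -512529 + j203560
|N| = √(28529000² + 1635750000²) ≈ 1.636e+09, ∠N ≈ 91.00°
|D| = √(512529² + 203560²) ≈ 5.5147e+05, ∠D ≈ 158.34°
|T| = 1.636e+09 / 5.5147e+05 ≈ 2966.6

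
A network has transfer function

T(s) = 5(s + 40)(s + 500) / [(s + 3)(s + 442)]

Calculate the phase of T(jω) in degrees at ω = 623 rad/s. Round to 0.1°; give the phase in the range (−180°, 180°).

-6.8°

At s = jω = j623:
zero (s+40): 40 + j623 → |·| = √(40²+623²) = √389729 ≈ 624.28, ∠ = arctan(623/40) ≈ 86.33°
zero (s+500): 500 + j623 → |·| = √(500²+623²) = √638129 ≈ 798.83, ∠ = arctan(623/500) ≈ 51.25°
pole (s+3): 3 + j623 → |·| = √(3²+623²) = √388138 ≈ 623.01, ∠ = arctan(623/3) ≈ 89.72°
pole (s+442): 442 + j623 → |·| = √(442²+623²) = √583493 ≈ 763.87, ∠ = arctan(623/442) ≈ 54.65°
∠T = 137.58° − 144.37° = -6.79°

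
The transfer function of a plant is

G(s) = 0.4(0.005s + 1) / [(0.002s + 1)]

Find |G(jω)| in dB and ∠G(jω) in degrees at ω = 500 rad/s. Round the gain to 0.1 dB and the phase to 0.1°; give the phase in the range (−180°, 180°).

-2.4 dB, 23.2°

At ω = 500 rad/s:
zero (1 + j500·0.005) = 1 + j2.5 → |·| ≈ 2.6926, ∠ ≈ 68.20°
pole (1 + j500·0.002) = 1 + j1 → |·| ≈ 1.4142, ∠ ≈ 45.00°
|G| = 0.4 · 2.6926 / (1.4142) ≈ 0.76159
Gain = 20 log₁₀(0.76159) ≈ -2.37 dB
∠G = (68.20°) − (45.00°) = 23.20°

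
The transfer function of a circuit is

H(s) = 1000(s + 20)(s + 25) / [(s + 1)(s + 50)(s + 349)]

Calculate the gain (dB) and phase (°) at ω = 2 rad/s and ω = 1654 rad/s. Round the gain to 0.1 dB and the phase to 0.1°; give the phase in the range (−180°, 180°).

At s = jω = j2:
zero (s+20): 20 + j2 → |·| = √(20²+2²) = √404 ≈ 20.1, ∠ = arctan(2/20) ≈ 5.71°
zero (s+25): 25 + j2 → |·| = √(25²+2²) = √629 ≈ 25.08, ∠ = arctan(2/25) ≈ 4.57°
pole (s+1): 1 + j2 → |·| = √(1²+2²) = √5 ≈ 2.2361, ∠ = arctan(2/1) ≈ 63.43°
pole (s+50): 50 + j2 → |·| = √(50²+2²) = √2504 ≈ 50.04, ∠ = arctan(2/50) ≈ 2.29°
pole (s+349): 349 + j2 → |·| = √(349²+2²) = √121805 ≈ 349.01, ∠ = arctan(2/349) ≈ 0.33°
|H| = 1000 · 504.11 / 39052 ≈ 12.909
Gain = 20 log₁₀(12.909) ≈ 22.22 dB
∠H = 10.28° − 66.05° = -55.77°

At s = jω = j1654:
zero (s+20): 20 + j1654 → |·| = √(20²+1654²) = √2736116 ≈ 1654.1, ∠ = arctan(1654/20) ≈ 89.31°
zero (s+25): 25 + j1654 → |·| = √(25²+1654²) = √2736341 ≈ 1654.2, ∠ = arctan(1654/25) ≈ 89.13°
pole (s+1): 1 + j1654 → |·| = √(1²+1654²) = √2735717 ≈ 1654, ∠ = arctan(1654/1) ≈ 89.97°
pole (s+50): 50 + j1654 → |·| = √(50²+1654²) = √2738216 ≈ 1654.8, ∠ = arctan(1654/50) ≈ 88.27°
pole (s+349): 349 + j1654 → |·| = √(349²+1654²) = √2857517 ≈ 1690.4, ∠ = arctan(1654/349) ≈ 78.09°
|H| = 1000 · 2.7362e+06 / 4.6267e+09 ≈ 0.59139
Gain = 20 log₁₀(0.59139) ≈ -4.56 dB
∠H = 178.44° − 256.33° = -77.89°

ω = 2: 22.2 dB, -55.8°; ω = 1654: -4.6 dB, -77.9°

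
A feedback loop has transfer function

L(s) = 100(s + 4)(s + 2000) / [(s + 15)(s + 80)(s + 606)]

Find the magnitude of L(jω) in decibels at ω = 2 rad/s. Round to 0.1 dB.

At s = jω = j2:
zero (s+4): 4 + j2 → |·| = √(4²+2²) = √20 ≈ 4.4721, ∠ = arctan(2/4) ≈ 26.57°
zero (s+2000): 2000 + j2 → |·| = √(2000²+2²) = √4000004 ≈ 2000, ∠ = arctan(2/2000) ≈ 0.06°
pole (s+15): 15 + j2 → |·| = √(15²+2²) = √229 ≈ 15.133, ∠ = arctan(2/15) ≈ 7.59°
pole (s+80): 80 + j2 → |·| = √(80²+2²) = √6404 ≈ 80.025, ∠ = arctan(2/80) ≈ 1.43°
pole (s+606): 606 + j2 → |·| = √(606²+2²) = √367240 ≈ 606, ∠ = arctan(2/606) ≈ 0.19°
|L| = 100 · 8944.2 / 7.3388e+05 ≈ 1.2188
Gain = 20 log₁₀(1.2188) ≈ 1.72 dB

1.7 dB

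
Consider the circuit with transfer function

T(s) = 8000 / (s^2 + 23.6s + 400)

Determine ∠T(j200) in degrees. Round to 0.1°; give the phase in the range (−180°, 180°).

-173.2°

At s = jω = j200:
quadratic: (j200)² + 23.6·j200 + 400 = -39600 + j4720 → |·| ≈ 39880, ∠ ≈ 173.20°
∠T = 0.00° − 173.20° = -173.20°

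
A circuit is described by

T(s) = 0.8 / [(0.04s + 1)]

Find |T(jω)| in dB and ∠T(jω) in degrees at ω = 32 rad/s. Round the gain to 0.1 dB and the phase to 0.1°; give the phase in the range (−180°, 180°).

-6.2 dB, -52.0°

At ω = 32 rad/s:
pole (1 + j32·0.04) = 1 + j1.28 → |·| ≈ 1.6243, ∠ ≈ 52.00°
|T| = 0.8 · 1 / (1.6243) ≈ 0.49252
Gain = 20 log₁₀(0.49252) ≈ -6.15 dB
∠T = (0°) − (52.00°) = -52.00°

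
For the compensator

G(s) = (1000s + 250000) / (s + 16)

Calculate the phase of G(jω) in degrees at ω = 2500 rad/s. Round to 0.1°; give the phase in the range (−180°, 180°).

Substitute s = j2500:
Numerator: 1000(j2500) + 250000 = 250000 + j2500000
Denominator: (j2500) + 16 = 16 + j2500
|N| = √(250000² + 2500000²) ≈ 2.5125e+06, ∠N ≈ 84.29°
|D| = √(16² + 2500²) ≈ 2500.1, ∠D ≈ 89.63°
∠G = 84.29° − 89.63° = -5.34°

-5.3°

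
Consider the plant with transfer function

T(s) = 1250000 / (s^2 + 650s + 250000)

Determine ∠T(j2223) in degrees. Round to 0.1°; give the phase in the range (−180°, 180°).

At s = jω = j2223:
quadratic: (j2223)² + 650·j2223 + 250000 = -4691729 + j1444950 → |·| ≈ 4.9092e+06, ∠ ≈ 162.88°
∠T = 0.00° − 162.88° = -162.88°

-162.9°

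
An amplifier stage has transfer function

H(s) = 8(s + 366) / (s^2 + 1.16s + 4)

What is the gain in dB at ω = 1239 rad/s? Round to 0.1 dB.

-43.4 dB

At s = jω = j1239:
zero (s+366): 366 + j1239 → |·| = √(366²+1239²) = √1669077 ≈ 1291.9, ∠ = arctan(1239/366) ≈ 73.54°
quadratic: (j1239)² + 1.16·j1239 + 4 = -1535117 + j1437.24 → |·| ≈ 1.5351e+06, ∠ ≈ 179.95°
|H| = 8 · 1291.9 / 1.5351e+06 ≈ 0.0067326
Gain = 20 log₁₀(0.0067326) ≈ -43.44 dB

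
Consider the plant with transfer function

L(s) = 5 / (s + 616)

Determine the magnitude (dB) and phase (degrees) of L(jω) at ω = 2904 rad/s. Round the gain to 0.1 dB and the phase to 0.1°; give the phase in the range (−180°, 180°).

Substitute s = j2904:
Numerator: 5 = 5 + j0
Denominator: (j2904) + 616 = 616 + j2904
|N| = √(5² + 0²) ≈ 5, ∠N ≈ 0.00°
|D| = √(616² + 2904²) ≈ 2968.6, ∠D ≈ 78.02°
|L| = 5 / 2968.6 ≈ 0.0016843
Gain = 20 log₁₀(0.0016843) ≈ -55.47 dB
∠L = 0.00° − 78.02° = -78.02°

-55.5 dB, -78.0°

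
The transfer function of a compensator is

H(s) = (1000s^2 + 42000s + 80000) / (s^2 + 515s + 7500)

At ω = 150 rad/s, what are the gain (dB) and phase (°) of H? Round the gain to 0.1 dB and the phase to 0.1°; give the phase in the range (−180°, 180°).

Substitute s = j150:
Numerator: 1000(j150)^2 + 42000(j150) + 80000 = -22420000 + j6300000
Denominator: (j150)^2 + 515(j150) + 7500 = -15000 + j77250
|N| = √(22420000² + 6300000²) ≈ 2.3288e+07, ∠N ≈ 164.30°
|D| = √(15000² + 77250²) ≈ 78693, ∠D ≈ 100.99°
|H| = 2.3288e+07 / 78693 ≈ 295.93
Gain = 20 log₁₀(295.93) ≈ 49.42 dB
∠H = 164.30° − 100.99° = 63.31°

49.4 dB, 63.3°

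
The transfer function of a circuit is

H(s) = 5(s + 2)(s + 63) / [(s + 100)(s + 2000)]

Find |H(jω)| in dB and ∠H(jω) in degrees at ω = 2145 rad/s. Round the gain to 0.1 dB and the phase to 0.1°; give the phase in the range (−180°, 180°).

11.3 dB, 43.9°

At s = jω = j2145:
zero (s+2): 2 + j2145 → |·| = √(2²+2145²) = √4601029 ≈ 2145, ∠ = arctan(2145/2) ≈ 89.95°
zero (s+63): 63 + j2145 → |·| = √(63²+2145²) = √4604994 ≈ 2145.9, ∠ = arctan(2145/63) ≈ 88.32°
pole (s+100): 100 + j2145 → |·| = √(100²+2145²) = √4611025 ≈ 2147.3, ∠ = arctan(2145/100) ≈ 87.33°
pole (s+2000): 2000 + j2145 → |·| = √(2000²+2145²) = √8601025 ≈ 2932.8, ∠ = arctan(2145/2000) ≈ 47.00°
|H| = 5 · 4.603e+06 / 6.2976e+06 ≈ 3.6546
Gain = 20 log₁₀(3.6546) ≈ 11.26 dB
∠H = 178.27° − 134.33° = 43.94°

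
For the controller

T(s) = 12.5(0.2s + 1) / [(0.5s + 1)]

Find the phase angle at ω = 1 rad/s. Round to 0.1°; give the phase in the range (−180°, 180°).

At ω = 1 rad/s:
zero (1 + j1·0.2) = 1 + j0.2 → |·| ≈ 1.0198, ∠ ≈ 11.31°
pole (1 + j1·0.5) = 1 + j0.5 → |·| ≈ 1.118, ∠ ≈ 26.57°
∠T = (11.31°) − (26.57°) = -15.26°

-15.3°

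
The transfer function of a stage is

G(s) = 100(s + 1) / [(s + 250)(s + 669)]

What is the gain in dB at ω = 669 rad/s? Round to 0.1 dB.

At s = jω = j669:
zero (s+1): 1 + j669 → |·| = √(1²+669²) = √447562 ≈ 669, ∠ = arctan(669/1) ≈ 89.91°
pole (s+250): 250 + j669 → |·| = √(250²+669²) = √510061 ≈ 714.19, ∠ = arctan(669/250) ≈ 69.51°
pole (s+669): 669 + j669 → |·| = √(669²+669²) = √895122 ≈ 946.11, ∠ = arctan(669/669) ≈ 45.00°
|G| = 100 · 669 / 6.757e+05 ≈ 0.099008
Gain = 20 log₁₀(0.099008) ≈ -20.09 dB

-20.1 dB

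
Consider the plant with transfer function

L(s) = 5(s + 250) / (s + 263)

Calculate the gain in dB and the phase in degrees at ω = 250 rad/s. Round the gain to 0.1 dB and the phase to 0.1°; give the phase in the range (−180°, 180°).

At s = jω = j250:
zero (s+250): 250 + j250 → |·| = √(250²+250²) = √125000 ≈ 353.55, ∠ = arctan(250/250) ≈ 45.00°
pole (s+263): 263 + j250 → |·| = √(263²+250²) = √131669 ≈ 362.86, ∠ = arctan(250/263) ≈ 43.55°
|L| = 5 · 353.55 / 362.86 ≈ 4.8717
Gain = 20 log₁₀(4.8717) ≈ 13.75 dB
∠L = 45.00° − 43.55° = 1.45°

13.8 dB, 1.5°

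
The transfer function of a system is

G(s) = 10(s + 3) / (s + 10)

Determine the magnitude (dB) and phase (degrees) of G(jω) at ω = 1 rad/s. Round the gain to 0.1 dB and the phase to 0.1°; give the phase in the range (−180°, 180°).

10.0 dB, 12.7°

At s = jω = j1:
zero (s+3): 3 + j1 → |·| = √(3²+1²) = √10 ≈ 3.1623, ∠ = arctan(1/3) ≈ 18.43°
pole (s+10): 10 + j1 → |·| = √(10²+1²) = √101 ≈ 10.05, ∠ = arctan(1/10) ≈ 5.71°
|G| = 10 · 3.1623 / 10.05 ≈ 3.1466
Gain = 20 log₁₀(3.1466) ≈ 9.96 dB
∠G = 18.43° − 5.71° = 12.72°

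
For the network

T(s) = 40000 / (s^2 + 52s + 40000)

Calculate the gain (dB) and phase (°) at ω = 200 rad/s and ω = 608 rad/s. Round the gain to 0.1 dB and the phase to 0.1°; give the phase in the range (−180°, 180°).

At s = jω = j200:
quadratic: (j200)² + 52·j200 + 40000 = 0 + j10400 → |·| ≈ 10400, ∠ ≈ 90.00°
|T| = 40000 / 10400 ≈ 3.8462
Gain = 20 log₁₀(3.8462) ≈ 11.70 dB
∠T = 0.00° − 90.00° = -90.00°

At s = jω = j608:
quadratic: (j608)² + 52·j608 + 40000 = -329664 + j31616 → |·| ≈ 3.3118e+05, ∠ ≈ 174.52°
|T| = 40000 / 3.3118e+05 ≈ 0.12078
Gain = 20 log₁₀(0.12078) ≈ -18.36 dB
∠T = 0.00° − 174.52° = -174.52°

ω = 200: 11.7 dB, -90.0°; ω = 608: -18.4 dB, -174.5°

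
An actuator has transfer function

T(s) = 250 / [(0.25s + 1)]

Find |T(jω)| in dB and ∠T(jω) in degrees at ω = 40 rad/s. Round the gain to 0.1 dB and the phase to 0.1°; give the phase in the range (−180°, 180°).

At ω = 40 rad/s:
pole (1 + j40·0.25) = 1 + j10 → |·| ≈ 10.05, ∠ ≈ 84.29°
|T| = 250 · 1 / (10.05) ≈ 24.876
Gain = 20 log₁₀(24.876) ≈ 27.92 dB
∠T = (0°) − (84.29°) = -84.29°

27.9 dB, -84.3°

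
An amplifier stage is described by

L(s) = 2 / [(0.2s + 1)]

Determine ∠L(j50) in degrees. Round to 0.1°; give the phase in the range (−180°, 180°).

-84.3°

At ω = 50 rad/s:
pole (1 + j50·0.2) = 1 + j10 → |·| ≈ 10.05, ∠ ≈ 84.29°
∠L = (0°) − (84.29°) = -84.29°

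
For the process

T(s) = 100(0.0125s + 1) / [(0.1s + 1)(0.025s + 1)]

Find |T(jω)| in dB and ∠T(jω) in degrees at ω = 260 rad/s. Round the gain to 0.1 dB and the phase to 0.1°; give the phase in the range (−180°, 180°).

At ω = 260 rad/s:
zero (1 + j260·0.0125) = 1 + j3.25 → |·| ≈ 3.4004, ∠ ≈ 72.90°
pole (1 + j260·0.1) = 1 + j26 → |·| ≈ 26.019, ∠ ≈ 87.80°
pole (1 + j260·0.025) = 1 + j6.5 → |·| ≈ 6.5765, ∠ ≈ 81.25°
|T| = 100 · 3.4004 / (26.019 · 6.5765) ≈ 1.9872
Gain = 20 log₁₀(1.9872) ≈ 5.96 dB
∠T = (72.90°) − (87.80° + 81.25°) = -96.15°

6.0 dB, -96.2°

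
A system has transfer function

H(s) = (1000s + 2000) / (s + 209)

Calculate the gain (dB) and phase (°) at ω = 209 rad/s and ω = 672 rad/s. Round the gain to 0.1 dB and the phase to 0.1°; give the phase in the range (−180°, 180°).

ω = 209: 57.0 dB, 44.5°; ω = 672: 59.6 dB, 17.1°

Substitute s = j209:
Numerator: 1000(j209) + 2000 = 2000 + j209000
Denominator: (j209) + 209 = 209 + j209
|N| = √(2000² + 209000²) ≈ 2.0901e+05, ∠N ≈ 89.45°
|D| = √(209² + 209²) ≈ 295.57, ∠D ≈ 45.00°
|H| = 2.0901e+05 / 295.57 ≈ 707.14
Gain = 20 log₁₀(707.14) ≈ 56.99 dB
∠H = 89.45° − 45.00° = 44.45°

Substitute s = j672:
Numerator: 1000(j672) + 2000 = 2000 + j672000
Denominator: (j672) + 209 = 209 + j672
|N| = √(2000² + 672000²) ≈ 6.72e+05, ∠N ≈ 89.83°
|D| = √(209² + 672²) ≈ 703.75, ∠D ≈ 72.72°
|H| = 6.72e+05 / 703.75 ≈ 954.88
Gain = 20 log₁₀(954.88) ≈ 59.60 dB
∠H = 89.83° − 72.72° = 17.11°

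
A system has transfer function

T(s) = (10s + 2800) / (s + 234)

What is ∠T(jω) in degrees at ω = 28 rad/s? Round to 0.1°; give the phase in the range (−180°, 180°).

-1.1°

Substitute s = j28:
Numerator: 10(j28) + 2800 = 2800 + j280
Denominator: (j28) + 234 = 234 + j28
|N| = √(2800² + 280²) ≈ 2814, ∠N ≈ 5.71°
|D| = √(234² + 28²) ≈ 235.67, ∠D ≈ 6.82°
∠T = 5.71° − 6.82° = -1.11°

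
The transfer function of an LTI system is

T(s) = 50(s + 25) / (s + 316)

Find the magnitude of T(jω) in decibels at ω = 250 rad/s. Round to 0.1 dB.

At s = jω = j250:
zero (s+25): 25 + j250 → |·| = √(25²+250²) = √63125 ≈ 251.25, ∠ = arctan(250/25) ≈ 84.29°
pole (s+316): 316 + j250 → |·| = √(316²+250²) = √162356 ≈ 402.93, ∠ = arctan(250/316) ≈ 38.35°
|T| = 50 · 251.25 / 402.93 ≈ 31.178
Gain = 20 log₁₀(31.178) ≈ 29.88 dB

29.9 dB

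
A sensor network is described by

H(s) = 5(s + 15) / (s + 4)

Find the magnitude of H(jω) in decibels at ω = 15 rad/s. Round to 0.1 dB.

16.7 dB

At s = jω = j15:
zero (s+15): 15 + j15 → |·| = √(15²+15²) = √450 ≈ 21.213, ∠ = arctan(15/15) ≈ 45.00°
pole (s+4): 4 + j15 → |·| = √(4²+15²) = √241 ≈ 15.524, ∠ = arctan(15/4) ≈ 75.07°
|H| = 5 · 21.213 / 15.524 ≈ 6.8323
Gain = 20 log₁₀(6.8323) ≈ 16.69 dB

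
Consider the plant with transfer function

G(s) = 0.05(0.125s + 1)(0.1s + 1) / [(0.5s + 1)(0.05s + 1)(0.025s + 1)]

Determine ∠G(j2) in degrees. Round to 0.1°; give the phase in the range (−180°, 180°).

-28.2°

At ω = 2 rad/s:
zero (1 + j2·0.125) = 1 + j0.25 → |·| ≈ 1.0308, ∠ ≈ 14.04°
zero (1 + j2·0.1) = 1 + j0.2 → |·| ≈ 1.0198, ∠ ≈ 11.31°
pole (1 + j2·0.5) = 1 + j1 → |·| ≈ 1.4142, ∠ ≈ 45.00°
pole (1 + j2·0.05) = 1 + j0.1 → |·| ≈ 1.005, ∠ ≈ 5.71°
pole (1 + j2·0.025) = 1 + j0.05 → |·| ≈ 1.0012, ∠ ≈ 2.86°
∠G = (14.04° + 11.31°) − (45.00° + 5.71° + 2.86°) = -28.22°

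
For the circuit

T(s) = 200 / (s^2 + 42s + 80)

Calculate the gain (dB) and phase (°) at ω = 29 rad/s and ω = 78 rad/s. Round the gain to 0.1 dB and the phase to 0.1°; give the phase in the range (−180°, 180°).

ω = 29: -17.1 dB, -122.0°; ω = 78: -30.7 dB, -151.4°

Substitute s = j29:
Numerator: 200 = 200 + j0
Denominator: (j29)^2 + 42(j29) + 80 = -761 + j1218
|N| = √(200² + 0²) ≈ 200, ∠N ≈ 0.00°
|D| = √(761² + 1218²) ≈ 1436.2, ∠D ≈ 122.00°
|T| = 200 / 1436.2 ≈ 0.13926
Gain = 20 log₁₀(0.13926) ≈ -17.12 dB
∠T = 0.00° − 122.00° = -122.00°

Substitute s = j78:
Numerator: 200 = 200 + j0
Denominator: (j78)^2 + 42(j78) + 80 = -6004 + j3276
|N| = √(200² + 0²) ≈ 200, ∠N ≈ 0.00°
|D| = √(6004² + 3276²) ≈ 6839.6, ∠D ≈ 151.38°
|T| = 200 / 6839.6 ≈ 0.029241
Gain = 20 log₁₀(0.029241) ≈ -30.68 dB
∠T = 0.00° − 151.38° = -151.38°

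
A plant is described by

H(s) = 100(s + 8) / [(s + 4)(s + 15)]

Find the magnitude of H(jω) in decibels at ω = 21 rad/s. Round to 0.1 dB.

12.2 dB

At s = jω = j21:
zero (s+8): 8 + j21 → |·| = √(8²+21²) = √505 ≈ 22.472, ∠ = arctan(21/8) ≈ 69.15°
pole (s+4): 4 + j21 → |·| = √(4²+21²) = √457 ≈ 21.378, ∠ = arctan(21/4) ≈ 79.22°
pole (s+15): 15 + j21 → |·| = √(15²+21²) = √666 ≈ 25.807, ∠ = arctan(21/15) ≈ 54.46°
|H| = 100 · 22.472 / 551.7 ≈ 4.0732
Gain = 20 log₁₀(4.0732) ≈ 12.20 dB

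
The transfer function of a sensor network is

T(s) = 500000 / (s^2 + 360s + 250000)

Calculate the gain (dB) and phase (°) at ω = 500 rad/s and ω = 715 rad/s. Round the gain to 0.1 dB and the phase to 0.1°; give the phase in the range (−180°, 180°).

At s = jω = j500:
quadratic: (j500)² + 360·j500 + 250000 = 0 + j180000 → |·| ≈ 1.8e+05, ∠ ≈ 90.00°
|T| = 500000 / 1.8e+05 ≈ 2.7778
Gain = 20 log₁₀(2.7778) ≈ 8.87 dB
∠T = 0.00° − 90.00° = -90.00°

At s = jω = j715:
quadratic: (j715)² + 360·j715 + 250000 = -261225 + j257400 → |·| ≈ 3.6673e+05, ∠ ≈ 135.42°
|T| = 500000 / 3.6673e+05 ≈ 1.3634
Gain = 20 log₁₀(1.3634) ≈ 2.69 dB
∠T = 0.00° − 135.42° = -135.42°

ω = 500: 8.9 dB, -90.0°; ω = 715: 2.7 dB, -135.4°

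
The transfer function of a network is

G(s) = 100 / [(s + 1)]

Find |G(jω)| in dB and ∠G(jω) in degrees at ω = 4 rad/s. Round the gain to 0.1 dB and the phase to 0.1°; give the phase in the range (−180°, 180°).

At ω = 4 rad/s:
pole (1 + j4·1) = 1 + j4 → |·| ≈ 4.1231, ∠ ≈ 75.96°
|G| = 100 · 1 / (4.1231) ≈ 24.254
Gain = 20 log₁₀(24.254) ≈ 27.70 dB
∠G = (0°) − (75.96°) = -75.96°

27.7 dB, -76.0°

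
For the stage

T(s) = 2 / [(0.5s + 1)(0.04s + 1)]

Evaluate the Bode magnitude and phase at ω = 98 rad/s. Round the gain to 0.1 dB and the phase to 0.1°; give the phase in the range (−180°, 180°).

-39.9 dB, -164.5°

At ω = 98 rad/s:
pole (1 + j98·0.5) = 1 + j49 → |·| ≈ 49.01, ∠ ≈ 88.83°
pole (1 + j98·0.04) = 1 + j3.92 → |·| ≈ 4.0455, ∠ ≈ 75.69°
|T| = 2 · 1 / (49.01 · 4.0455) ≈ 0.010087
Gain = 20 log₁₀(0.010087) ≈ -39.92 dB
∠T = (0°) − (88.83° + 75.69°) = -164.52°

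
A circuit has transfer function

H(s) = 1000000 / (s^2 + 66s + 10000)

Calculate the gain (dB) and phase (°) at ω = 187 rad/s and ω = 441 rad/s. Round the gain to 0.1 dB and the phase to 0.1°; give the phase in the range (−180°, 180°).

ω = 187: 31.1 dB, -153.7°; ω = 441: 14.6 dB, -171.0°

At s = jω = j187:
quadratic: (j187)² + 66·j187 + 10000 = -24969 + j12342 → |·| ≈ 27853, ∠ ≈ 153.70°
|H| = 1000000 / 27853 ≈ 35.903
Gain = 20 log₁₀(35.903) ≈ 31.10 dB
∠H = 0.00° − 153.70° = -153.70°

At s = jω = j441:
quadratic: (j441)² + 66·j441 + 10000 = -184481 + j29106 → |·| ≈ 1.8676e+05, ∠ ≈ 171.03°
|H| = 1000000 / 1.8676e+05 ≈ 5.3545
Gain = 20 log₁₀(5.3545) ≈ 14.57 dB
∠H = 0.00° − 171.03° = -171.03°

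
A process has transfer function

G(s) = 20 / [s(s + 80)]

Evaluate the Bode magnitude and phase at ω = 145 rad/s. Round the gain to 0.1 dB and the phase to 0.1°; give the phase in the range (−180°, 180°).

At s = jω = j145:
pole (s+80): 80 + j145 → |·| = √(80²+145²) = √27425 ≈ 165.6, ∠ = arctan(145/80) ≈ 61.11°
pole at origin: |s| = 145, ∠ = 90.00° (in denominator)
|G| = 20 / 24012 ≈ 0.00083292
Gain = 20 log₁₀(0.00083292) ≈ -61.59 dB
∠G = 0.00° − 151.11° = -151.11°

-61.6 dB, -151.1°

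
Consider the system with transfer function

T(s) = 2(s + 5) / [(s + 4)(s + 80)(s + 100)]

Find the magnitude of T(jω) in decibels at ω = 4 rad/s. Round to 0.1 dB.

At s = jω = j4:
zero (s+5): 5 + j4 → |·| = √(5²+4²) = √41 ≈ 6.4031, ∠ = arctan(4/5) ≈ 38.66°
pole (s+4): 4 + j4 → |·| = √(4²+4²) = √32 ≈ 5.6569, ∠ = arctan(4/4) ≈ 45.00°
pole (s+80): 80 + j4 → |·| = √(80²+4²) = √6416 ≈ 80.1, ∠ = arctan(4/80) ≈ 2.86°
pole (s+100): 100 + j4 → |·| = √(100²+4²) = √10016 ≈ 100.08, ∠ = arctan(4/100) ≈ 2.29°
|T| = 2 · 6.4031 / 45348 ≈ 0.0002824
Gain = 20 log₁₀(0.0002824) ≈ -70.98 dB

-71.0 dB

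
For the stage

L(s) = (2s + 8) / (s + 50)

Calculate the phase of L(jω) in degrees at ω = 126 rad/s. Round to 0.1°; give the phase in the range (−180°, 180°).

19.8°

Substitute s = j126:
Numerator: 2(j126) + 8 = 8 + j252
Denominator: (j126) + 50 = 50 + j126
|N| = √(8² + 252²) ≈ 252.13, ∠N ≈ 88.18°
|D| = √(50² + 126²) ≈ 135.56, ∠D ≈ 68.36°
∠L = 88.18° − 68.36° = 19.82°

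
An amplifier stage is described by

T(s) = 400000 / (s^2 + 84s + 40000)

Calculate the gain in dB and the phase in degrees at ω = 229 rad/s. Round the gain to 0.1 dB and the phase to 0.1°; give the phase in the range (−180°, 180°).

24.8 dB, -122.9°

At s = jω = j229:
quadratic: (j229)² + 84·j229 + 40000 = -12441 + j19236 → |·| ≈ 22909, ∠ ≈ 122.89°
|T| = 400000 / 22909 ≈ 17.46
Gain = 20 log₁₀(17.46) ≈ 24.84 dB
∠T = 0.00° − 122.89° = -122.89°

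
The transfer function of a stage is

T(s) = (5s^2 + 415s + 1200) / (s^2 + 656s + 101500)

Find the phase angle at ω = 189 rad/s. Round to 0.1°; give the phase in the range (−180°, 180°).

Substitute s = j189:
Numerator: 5(j189)^2 + 415(j189) + 1200 = -177405 + j78435
Denominator: (j189)^2 + 656(j189) + 101500 = 65779 + j123984
|N| = √(177405² + 78435²) ≈ 1.9397e+05, ∠N ≈ 156.15°
|D| = √(65779² + 123984²) ≈ 1.4035e+05, ∠D ≈ 62.05°
∠T = 156.15° − 62.05° = 94.10°

94.1°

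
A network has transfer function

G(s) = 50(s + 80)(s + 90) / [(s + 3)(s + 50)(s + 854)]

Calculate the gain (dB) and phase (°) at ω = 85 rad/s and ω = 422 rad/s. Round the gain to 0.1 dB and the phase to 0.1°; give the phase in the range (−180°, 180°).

ω = 85: -20.0 dB, -63.1°; ω = 422: -25.3 dB, -41.9°

At s = jω = j85:
zero (s+80): 80 + j85 → |·| = √(80²+85²) = √13625 ≈ 116.73, ∠ = arctan(85/80) ≈ 46.74°
zero (s+90): 90 + j85 → |·| = √(90²+85²) = √15325 ≈ 123.79, ∠ = arctan(85/90) ≈ 43.36°
pole (s+3): 3 + j85 → |·| = √(3²+85²) = √7234 ≈ 85.053, ∠ = arctan(85/3) ≈ 87.98°
pole (s+50): 50 + j85 → |·| = √(50²+85²) = √9725 ≈ 98.615, ∠ = arctan(85/50) ≈ 59.53°
pole (s+854): 854 + j85 → |·| = √(854²+85²) = √736541 ≈ 858.22, ∠ = arctan(85/854) ≈ 5.68°
|G| = 50 · 14450 / 7.1983e+06 ≈ 0.10037
Gain = 20 log₁₀(0.10037) ≈ -19.97 dB
∠G = 90.10° − 153.19° = -63.09°

At s = jω = j422:
zero (s+80): 80 + j422 → |·| = √(80²+422²) = √184484 ≈ 429.52, ∠ = arctan(422/80) ≈ 79.27°
zero (s+90): 90 + j422 → |·| = √(90²+422²) = √186184 ≈ 431.49, ∠ = arctan(422/90) ≈ 77.96°
pole (s+3): 3 + j422 → |·| = √(3²+422²) = √178093 ≈ 422.01, ∠ = arctan(422/3) ≈ 89.59°
pole (s+50): 50 + j422 → |·| = √(50²+422²) = √180584 ≈ 424.95, ∠ = arctan(422/50) ≈ 83.24°
pole (s+854): 854 + j422 → |·| = √(854²+422²) = √907400 ≈ 952.58, ∠ = arctan(422/854) ≈ 26.30°
|G| = 50 · 1.8533e+05 / 1.7083e+08 ≈ 0.054244
Gain = 20 log₁₀(0.054244) ≈ -25.31 dB
∠G = 157.23° − 199.13° = -41.90°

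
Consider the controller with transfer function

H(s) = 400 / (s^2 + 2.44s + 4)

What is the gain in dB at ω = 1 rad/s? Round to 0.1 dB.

40.3 dB

At s = jω = j1:
quadratic: (j1)² + 2.44·j1 + 4 = 3 + j2.44 → |·| ≈ 3.867, ∠ ≈ 39.12°
|H| = 400 / 3.867 ≈ 103.44
Gain = 20 log₁₀(103.44) ≈ 40.29 dB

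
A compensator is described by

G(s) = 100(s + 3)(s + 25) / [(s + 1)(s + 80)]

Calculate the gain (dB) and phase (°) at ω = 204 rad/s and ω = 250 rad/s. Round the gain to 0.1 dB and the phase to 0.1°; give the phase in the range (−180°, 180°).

At s = jω = j204:
zero (s+3): 3 + j204 → |·| = √(3²+204²) = √41625 ≈ 204.02, ∠ = arctan(204/3) ≈ 89.16°
zero (s+25): 25 + j204 → |·| = √(25²+204²) = √42241 ≈ 205.53, ∠ = arctan(204/25) ≈ 83.01°
pole (s+1): 1 + j204 → |·| = √(1²+204²) = √41617 ≈ 204, ∠ = arctan(204/1) ≈ 89.72°
pole (s+80): 80 + j204 → |·| = √(80²+204²) = √48016 ≈ 219.13, ∠ = arctan(204/80) ≈ 68.59°
|G| = 100 · 41932 / 44703 ≈ 93.801
Gain = 20 log₁₀(93.801) ≈ 39.44 dB
∠G = 172.17° − 158.31° = 13.86°

At s = jω = j250:
zero (s+3): 3 + j250 → |·| = √(3²+250²) = √62509 ≈ 250.02, ∠ = arctan(250/3) ≈ 89.31°
zero (s+25): 25 + j250 → |·| = √(25²+250²) = √63125 ≈ 251.25, ∠ = arctan(250/25) ≈ 84.29°
pole (s+1): 1 + j250 → |·| = √(1²+250²) = √62501 ≈ 250, ∠ = arctan(250/1) ≈ 89.77°
pole (s+80): 80 + j250 → |·| = √(80²+250²) = √68900 ≈ 262.49, ∠ = arctan(250/80) ≈ 72.26°
|G| = 100 · 62818 / 65622 ≈ 95.727
Gain = 20 log₁₀(95.727) ≈ 39.62 dB
∠G = 173.60° − 162.03° = 11.57°

ω = 204: 39.4 dB, 13.9°; ω = 250: 39.6 dB, 11.6°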